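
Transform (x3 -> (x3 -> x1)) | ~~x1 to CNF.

~x3 | x1

(x3 -> (x3 -> x1)) | ~~x1
≡ ~x3 | (x3 -> x1) | ~~x1   (eliminate ->)
≡ ~x3 | ~x3 | x1 | ~~x1   (eliminate ->)
≡ ~x3 | ~x3 | x1 | x1   (double negation)
≡ ~x3 | x1   (simplify)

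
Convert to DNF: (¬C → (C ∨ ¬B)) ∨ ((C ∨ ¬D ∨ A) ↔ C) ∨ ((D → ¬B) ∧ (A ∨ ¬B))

C ∨ ¬B ∨ (¬C ∧ D ∧ ¬A) ∨ (¬D ∧ A)

(¬C → (C ∨ ¬B)) ∨ ((C ∨ ¬D ∨ A) ↔ C) ∨ ((D → ¬B) ∧ (A ∨ ¬B))
= ¬¬C ∨ C ∨ ¬B ∨ ((C ∨ ¬D ∨ A) ↔ C) ∨ ((D → ¬B) ∧ (A ∨ ¬B))   — eliminate →
= ¬¬C ∨ C ∨ ¬B ∨ (((C ∨ ¬D ∨ A) → C) ∧ (C → (C ∨ ¬D ∨ A))) ∨ ((D → ¬B) ∧ (A ∨ ¬B))   — eliminate ↔
= ¬¬C ∨ C ∨ ¬B ∨ ((¬(C ∨ ¬D ∨ A) ∨ C) ∧ (C → (C ∨ ¬D ∨ A))) ∨ ((D → ¬B) ∧ (A ∨ ¬B))   — eliminate →
= ¬¬C ∨ C ∨ ¬B ∨ ((¬(C ∨ ¬D ∨ A) ∨ C) ∧ (¬C ∨ C ∨ ¬D ∨ A)) ∨ ((D → ¬B) ∧ (A ∨ ¬B))   — eliminate →
= ¬¬C ∨ C ∨ ¬B ∨ ((¬(C ∨ ¬D ∨ A) ∨ C) ∧ (¬C ∨ C ∨ ¬D ∨ A)) ∨ ((¬D ∨ ¬B) ∧ (A ∨ ¬B))   — eliminate →
= C ∨ C ∨ ¬B ∨ ((¬(C ∨ ¬D ∨ A) ∨ C) ∧ (¬C ∨ C ∨ ¬D ∨ A)) ∨ ((¬D ∨ ¬B) ∧ (A ∨ ¬B))   — double negation
= C ∨ C ∨ ¬B ∨ (((¬C ∧ ¬¬D ∧ ¬A) ∨ C) ∧ (¬C ∨ C ∨ ¬D ∨ A)) ∨ ((¬D ∨ ¬B) ∧ (A ∨ ¬B))   — De Morgan
= C ∨ C ∨ ¬B ∨ (((¬C ∧ D ∧ ¬A) ∨ C) ∧ (¬C ∨ C ∨ ¬D ∨ A)) ∨ ((¬D ∨ ¬B) ∧ (A ∨ ¬B))   — double negation
= C ∨ C ∨ ¬B ∨ (¬C ∧ D ∧ ¬A ∧ ¬C) ∨ (¬C ∧ D ∧ ¬A ∧ C) ∨ (¬C ∧ D ∧ ¬A ∧ ¬D) ∨ (¬C ∧ D ∧ ¬A ∧ A) ∨ (C ∧ ¬C) ∨ (C ∧ C) ∨ (C ∧ ¬D) ∨ (C ∧ A) ∨ (¬D ∧ A) ∨ (¬D ∧ ¬B) ∨ (¬B ∧ A) ∨ (¬B ∧ ¬B)   — distribute ∧ over ∨
= C ∨ ¬B ∨ (¬C ∧ D ∧ ¬A) ∨ (¬D ∧ A)   — simplify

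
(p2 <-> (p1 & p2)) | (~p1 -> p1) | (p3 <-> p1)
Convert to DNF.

~p2 | p1 | (~p3 & ~p1)

(p2 <-> (p1 & p2)) | (~p1 -> p1) | (p3 <-> p1)
≡ ((p2 -> (p1 & p2)) & ((p1 & p2) -> p2)) | (~p1 -> p1) | (p3 <-> p1)   [eliminate <->]
≡ ((~p2 | (p1 & p2)) & ((p1 & p2) -> p2)) | (~p1 -> p1) | (p3 <-> p1)   [eliminate ->]
≡ ((~p2 | (p1 & p2)) & (~(p1 & p2) | p2)) | (~p1 -> p1) | (p3 <-> p1)   [eliminate ->]
≡ ((~p2 | (p1 & p2)) & (~(p1 & p2) | p2)) | ~~p1 | p1 | (p3 <-> p1)   [eliminate ->]
≡ ((~p2 | (p1 & p2)) & (~(p1 & p2) | p2)) | ~~p1 | p1 | ((p3 -> p1) & (p1 -> p3))   [eliminate <->]
≡ ((~p2 | (p1 & p2)) & (~(p1 & p2) | p2)) | ~~p1 | p1 | ((~p3 | p1) & (p1 -> p3))   [eliminate ->]
≡ ((~p2 | (p1 & p2)) & (~(p1 & p2) | p2)) | ~~p1 | p1 | ((~p3 | p1) & (~p1 | p3))   [eliminate ->]
≡ ((~p2 | (p1 & p2)) & (~p1 | ~p2 | p2)) | ~~p1 | p1 | ((~p3 | p1) & (~p1 | p3))   [De Morgan]
≡ ((~p2 | (p1 & p2)) & (~p1 | ~p2 | p2)) | p1 | p1 | ((~p3 | p1) & (~p1 | p3))   [double negation]
≡ (~p2 & ~p1) | (~p2 & ~p2) | (~p2 & p2) | (p1 & p2 & ~p1) | (p1 & p2 & ~p2) | (p1 & p2 & p2) | p1 | p1 | (~p3 & ~p1) | (~p3 & p3) | (p1 & ~p1) | (p1 & p3)   [distribute & over |]
≡ ~p2 | p1 | (~p3 & ~p1)   [simplify]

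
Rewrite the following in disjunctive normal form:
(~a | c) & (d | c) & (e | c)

(~a & d & e) | c

(~a | c) & (d | c) & (e | c)
= (~a & d & e) | (~a & d & c) | (~a & c & e) | (~a & c & c) | (c & d & e) | (c & d & c) | (c & c & e) | (c & c & c)   [distribute & over |]
= (~a & d & e) | c   [simplify]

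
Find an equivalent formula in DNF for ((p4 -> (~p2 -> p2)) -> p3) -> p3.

((p4 -> (~p2 -> p2)) -> p3) -> p3
⇔ ~((p4 -> (~p2 -> p2)) -> p3) | p3   [eliminate ->]
⇔ ~(~(p4 -> (~p2 -> p2)) | p3) | p3   [eliminate ->]
⇔ ~(~(~p4 | (~p2 -> p2)) | p3) | p3   [eliminate ->]
⇔ ~(~(~p4 | ~~p2 | p2) | p3) | p3   [eliminate ->]
⇔ (~~(~p4 | ~~p2 | p2) & ~p3) | p3   [De Morgan]
⇔ ((~p4 | ~~p2 | p2) & ~p3) | p3   [double negation]
⇔ ((~p4 | p2 | p2) & ~p3) | p3   [double negation]
⇔ (~p4 & ~p3) | (p2 & ~p3) | (p2 & ~p3) | p3   [distribute & over |]
⇔ (~p4 & ~p3) | (p2 & ~p3) | p3   [simplify]

(~p4 & ~p3) | (p2 & ~p3) | p3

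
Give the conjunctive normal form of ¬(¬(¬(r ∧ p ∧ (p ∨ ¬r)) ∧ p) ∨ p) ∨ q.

(p ∨ q) ∧ (¬p ∨ q)

¬(¬(¬(r ∧ p ∧ (p ∨ ¬r)) ∧ p) ∨ p) ∨ q
= (¬¬(¬(r ∧ p ∧ (p ∨ ¬r)) ∧ p) ∧ ¬p) ∨ q   [De Morgan]
= (¬(r ∧ p ∧ (p ∨ ¬r)) ∧ p ∧ ¬p) ∨ q   [double negation]
= ((¬r ∨ ¬p ∨ ¬(p ∨ ¬r)) ∧ p ∧ ¬p) ∨ q   [De Morgan]
= ((¬r ∨ ¬p ∨ (¬p ∧ ¬¬r)) ∧ p ∧ ¬p) ∨ q   [De Morgan]
= ((¬r ∨ ¬p ∨ (¬p ∧ r)) ∧ p ∧ ¬p) ∨ q   [double negation]
= (¬r ∨ ¬p ∨ ¬p ∨ q) ∧ (¬r ∨ ¬p ∨ r ∨ q) ∧ (p ∨ q) ∧ (¬p ∨ q)   [distribute ∨ over ∧]
= (p ∨ q) ∧ (¬p ∨ q)   [simplify]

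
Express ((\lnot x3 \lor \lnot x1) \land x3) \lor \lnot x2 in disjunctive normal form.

(\lnot x1 \land x3) \lor \lnot x2

((\lnot x3 \lor \lnot x1) \land x3) \lor \lnot x2
= (\lnot x3 \land x3) \lor (\lnot x1 \land x3) \lor \lnot x2
= (\lnot x1 \land x3) \lor \lnot x2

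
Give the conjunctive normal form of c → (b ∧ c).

¬c ∨ b

c → (b ∧ c)
≡ ¬c ∨ (b ∧ c)
≡ (¬c ∨ b) ∧ (¬c ∨ c)
≡ ¬c ∨ b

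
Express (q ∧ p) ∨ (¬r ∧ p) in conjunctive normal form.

(q ∨ ¬r) ∧ p

(q ∧ p) ∨ (¬r ∧ p)
= (q ∨ ¬r) ∧ (q ∨ p) ∧ (p ∨ ¬r) ∧ (p ∨ p)   [distribute ∨ over ∧]
= (q ∨ ¬r) ∧ p   [simplify]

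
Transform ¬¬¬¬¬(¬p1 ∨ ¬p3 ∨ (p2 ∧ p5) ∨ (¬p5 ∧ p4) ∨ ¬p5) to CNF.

p1 ∧ p3 ∧ (¬p2 ∨ ¬p5) ∧ p5

¬¬¬¬¬(¬p1 ∨ ¬p3 ∨ (p2 ∧ p5) ∨ (¬p5 ∧ p4) ∨ ¬p5)
≡ ¬¬¬(¬p1 ∨ ¬p3 ∨ (p2 ∧ p5) ∨ (¬p5 ∧ p4) ∨ ¬p5)
≡ ¬(¬p1 ∨ ¬p3 ∨ (p2 ∧ p5) ∨ (¬p5 ∧ p4) ∨ ¬p5)
≡ ¬¬p1 ∧ ¬¬p3 ∧ ¬(p2 ∧ p5) ∧ ¬(¬p5 ∧ p4) ∧ ¬¬p5
≡ p1 ∧ ¬¬p3 ∧ ¬(p2 ∧ p5) ∧ ¬(¬p5 ∧ p4) ∧ ¬¬p5
≡ p1 ∧ p3 ∧ ¬(p2 ∧ p5) ∧ ¬(¬p5 ∧ p4) ∧ ¬¬p5
≡ p1 ∧ p3 ∧ (¬p2 ∨ ¬p5) ∧ ¬(¬p5 ∧ p4) ∧ ¬¬p5
≡ p1 ∧ p3 ∧ (¬p2 ∨ ¬p5) ∧ (¬¬p5 ∨ ¬p4) ∧ ¬¬p5
≡ p1 ∧ p3 ∧ (¬p2 ∨ ¬p5) ∧ (p5 ∨ ¬p4) ∧ ¬¬p5
≡ p1 ∧ p3 ∧ (¬p2 ∨ ¬p5) ∧ (p5 ∨ ¬p4) ∧ p5
≡ p1 ∧ p3 ∧ (¬p2 ∨ ¬p5) ∧ p5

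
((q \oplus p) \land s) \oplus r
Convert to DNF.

((q \oplus p) \land s) \oplus r
= ((q \oplus p) \land s \land \lnot r) \lor (\lnot ((q \oplus p) \land s) \land r)   (expand \oplus)
= (((q \land \lnot p) \lor (\lnot q \land p)) \land s \land \lnot r) \lor (\lnot ((q \oplus p) \land s) \land r)   (expand \oplus)
= (((q \land \lnot p) \lor (\lnot q \land p)) \land s \land \lnot r) \lor (\lnot (((q \land \lnot p) \lor (\lnot q \land p)) \land s) \land r)   (expand \oplus)
= (((q \land \lnot p) \lor (\lnot q \land p)) \land s \land \lnot r) \lor ((\lnot ((q \land \lnot p) \lor (\lnot q \land p)) \lor \lnot s) \land r)   (De Morgan)
= (((q \land \lnot p) \lor (\lnot q \land p)) \land s \land \lnot r) \lor (((\lnot (q \land \lnot p) \land \lnot (\lnot q \land p)) \lor \lnot s) \land r)   (De Morgan)
= (((q \land \lnot p) \lor (\lnot q \land p)) \land s \land \lnot r) \lor ((((\lnot q \lor \lnot \lnot p) \land \lnot (\lnot q \land p)) \lor \lnot s) \land r)   (De Morgan)
= (((q \land \lnot p) \lor (\lnot q \land p)) \land s \land \lnot r) \lor ((((\lnot q \lor p) \land \lnot (\lnot q \land p)) \lor \lnot s) \land r)   (double negation)
= (((q \land \lnot p) \lor (\lnot q \land p)) \land s \land \lnot r) \lor ((((\lnot q \lor p) \land (\lnot \lnot q \lor \lnot p)) \lor \lnot s) \land r)   (De Morgan)
= (((q \land \lnot p) \lor (\lnot q \land p)) \land s \land \lnot r) \lor ((((\lnot q \lor p) \land (q \lor \lnot p)) \lor \lnot s) \land r)   (double negation)
= (q \land \lnot p \land s \land \lnot r) \lor (\lnot q \land p \land s \land \lnot r) \lor (\lnot q \land q \land r) \lor (\lnot q \land \lnot p \land r) \lor (p \land q \land r) \lor (p \land \lnot p \land r) \lor (\lnot s \land r)   (distribute \land over \lor)
= (q \land \lnot p \land s \land \lnot r) \lor (\lnot q \land p \land s \land \lnot r) \lor (\lnot q \land \lnot p \land r) \lor (p \land q \land r) \lor (\lnot s \land r)   (simplify)

(q \land \lnot p \land s \land \lnot r) \lor (\lnot q \land p \land s \land \lnot r) \lor (\lnot q \land \lnot p \land r) \lor (p \land q \land r) \lor (\lnot s \land r)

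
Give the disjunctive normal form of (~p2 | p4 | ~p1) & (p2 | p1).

(~p2 | p4 | ~p1) & (p2 | p1)
⇔ (~p2 & p2) | (~p2 & p1) | (p4 & p2) | (p4 & p1) | (~p1 & p2) | (~p1 & p1)   [distribute & over |]
⇔ (~p2 & p1) | (p4 & p2) | (p4 & p1) | (~p1 & p2)   [simplify]

(~p2 & p1) | (p4 & p2) | (p4 & p1) | (~p1 & p2)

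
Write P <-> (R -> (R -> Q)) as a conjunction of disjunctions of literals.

(~P | ~R | Q) & (R | P) & (~Q | P)

P <-> (R -> (R -> Q))
≡ (P -> (R -> (R -> Q))) & ((R -> (R -> Q)) -> P)
≡ (~P | (R -> (R -> Q))) & ((R -> (R -> Q)) -> P)
≡ (~P | ~R | (R -> Q)) & ((R -> (R -> Q)) -> P)
≡ (~P | ~R | ~R | Q) & ((R -> (R -> Q)) -> P)
≡ (~P | ~R | ~R | Q) & (~(R -> (R -> Q)) | P)
≡ (~P | ~R | ~R | Q) & (~(~R | (R -> Q)) | P)
≡ (~P | ~R | ~R | Q) & (~(~R | ~R | Q) | P)
≡ (~P | ~R | ~R | Q) & ((~~R & ~~R & ~Q) | P)
≡ (~P | ~R | ~R | Q) & ((R & ~~R & ~Q) | P)
≡ (~P | ~R | ~R | Q) & ((R & R & ~Q) | P)
≡ (~P | ~R | ~R | Q) & (R | P) & (R | P) & (~Q | P)
≡ (~P | ~R | Q) & (R | P) & (~Q | P)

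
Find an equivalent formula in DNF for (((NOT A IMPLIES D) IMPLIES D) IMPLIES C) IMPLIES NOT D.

(((NOT A IMPLIES D) IMPLIES D) IMPLIES C) IMPLIES NOT D
⇔ NOT (((NOT A IMPLIES D) IMPLIES D) IMPLIES C) OR NOT D   [eliminate IMPLIES]
⇔ NOT (NOT ((NOT A IMPLIES D) IMPLIES D) OR C) OR NOT D   [eliminate IMPLIES]
⇔ NOT (NOT (NOT (NOT A IMPLIES D) OR D) OR C) OR NOT D   [eliminate IMPLIES]
⇔ NOT (NOT (NOT (NOT NOT A OR D) OR D) OR C) OR NOT D   [eliminate IMPLIES]
⇔ (NOT NOT (NOT (NOT NOT A OR D) OR D) AND NOT C) OR NOT D   [De Morgan]
⇔ ((NOT (NOT NOT A OR D) OR D) AND NOT C) OR NOT D   [double negation]
⇔ (((NOT NOT NOT A AND NOT D) OR D) AND NOT C) OR NOT D   [De Morgan]
⇔ (((NOT A AND NOT D) OR D) AND NOT C) OR NOT D   [double negation]
⇔ (NOT A AND NOT D AND NOT C) OR (D AND NOT C) OR NOT D   [distribute AND over OR]
⇔ (D AND NOT C) OR NOT D   [simplify]

(D AND NOT C) OR NOT D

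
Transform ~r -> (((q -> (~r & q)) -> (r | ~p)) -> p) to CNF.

~r -> (((q -> (~r & q)) -> (r | ~p)) -> p)
≡ ~~r | (((q -> (~r & q)) -> (r | ~p)) -> p)   [eliminate ->]
≡ ~~r | ~((q -> (~r & q)) -> (r | ~p)) | p   [eliminate ->]
≡ ~~r | ~(~(q -> (~r & q)) | r | ~p) | p   [eliminate ->]
≡ ~~r | ~(~(~q | (~r & q)) | r | ~p) | p   [eliminate ->]
≡ r | ~(~(~q | (~r & q)) | r | ~p) | p   [double negation]
≡ r | (~~(~q | (~r & q)) & ~r & ~~p) | p   [De Morgan]
≡ r | ((~q | (~r & q)) & ~r & ~~p) | p   [double negation]
≡ r | ((~q | (~r & q)) & ~r & p) | p   [double negation]
≡ (r | ~q | ~r | p) & (r | ~q | q | p) & (r | ~r | p) & (r | p | p)   [distribute | over &]
≡ r | p   [simplify]

r | p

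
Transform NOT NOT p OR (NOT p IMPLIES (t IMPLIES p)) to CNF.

p OR NOT t

NOT NOT p OR (NOT p IMPLIES (t IMPLIES p))
⇔ NOT NOT p OR NOT NOT p OR (t IMPLIES p)   [eliminate IMPLIES]
⇔ NOT NOT p OR NOT NOT p OR NOT t OR p   [eliminate IMPLIES]
⇔ p OR NOT NOT p OR NOT t OR p   [double negation]
⇔ p OR p OR NOT t OR p   [double negation]
⇔ p OR NOT t   [simplify]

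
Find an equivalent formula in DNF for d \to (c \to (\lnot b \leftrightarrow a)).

\lnot d \lor \lnot c \lor (b \land \lnot a) \lor (a \land \lnot b)

d \to (c \to (\lnot b \leftrightarrow a))
≡ \lnot d \lor (c \to (\lnot b \leftrightarrow a))   [eliminate \to]
≡ \lnot d \lor \lnot c \lor (\lnot b \leftrightarrow a)   [eliminate \to]
≡ \lnot d \lor \lnot c \lor ((\lnot b \to a) \land (a \to \lnot b))   [eliminate \leftrightarrow]
≡ \lnot d \lor \lnot c \lor ((\lnot \lnot b \lor a) \land (a \to \lnot b))   [eliminate \to]
≡ \lnot d \lor \lnot c \lor ((\lnot \lnot b \lor a) \land (\lnot a \lor \lnot b))   [eliminate \to]
≡ \lnot d \lor \lnot c \lor ((b \lor a) \land (\lnot a \lor \lnot b))   [double negation]
≡ \lnot d \lor \lnot c \lor (b \land \lnot a) \lor (b \land \lnot b) \lor (a \land \lnot a) \lor (a \land \lnot b)   [distribute \land over \lor]
≡ \lnot d \lor \lnot c \lor (b \land \lnot a) \lor (a \land \lnot b)   [simplify]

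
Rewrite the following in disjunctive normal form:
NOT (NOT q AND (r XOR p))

q OR (NOT r AND NOT p) OR (p AND r)

NOT (NOT q AND (r XOR p))
⇔ NOT (NOT q AND ((r AND NOT p) OR (NOT r AND p)))   [expand XOR]
⇔ NOT NOT q OR NOT ((r AND NOT p) OR (NOT r AND p))   [De Morgan]
⇔ q OR NOT ((r AND NOT p) OR (NOT r AND p))   [double negation]
⇔ q OR (NOT (r AND NOT p) AND NOT (NOT r AND p))   [De Morgan]
⇔ q OR ((NOT r OR NOT NOT p) AND NOT (NOT r AND p))   [De Morgan]
⇔ q OR ((NOT r OR p) AND NOT (NOT r AND p))   [double negation]
⇔ q OR ((NOT r OR p) AND (NOT NOT r OR NOT p))   [De Morgan]
⇔ q OR ((NOT r OR p) AND (r OR NOT p))   [double negation]
⇔ q OR (NOT r AND r) OR (NOT r AND NOT p) OR (p AND r) OR (p AND NOT p)   [distribute AND over OR]
⇔ q OR (NOT r AND NOT p) OR (p AND r)   [simplify]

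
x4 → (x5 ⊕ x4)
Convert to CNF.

x4 → (x5 ⊕ x4)
≡ ¬x4 ∨ (x5 ⊕ x4)   — eliminate →
≡ ¬x4 ∨ ((x5 ∨ x4) ∧ ¬(x5 ∧ x4))   — expand ⊕
≡ ¬x4 ∨ ((x5 ∨ x4) ∧ (¬x5 ∨ ¬x4))   — De Morgan
≡ (¬x4 ∨ x5 ∨ x4) ∧ (¬x4 ∨ ¬x5 ∨ ¬x4)   — distribute ∨ over ∧
≡ ¬x4 ∨ ¬x5   — simplify

¬x4 ∨ ¬x5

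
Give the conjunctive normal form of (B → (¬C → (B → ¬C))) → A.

(B → (¬C → (B → ¬C))) → A
⇔ ¬(B → (¬C → (B → ¬C))) ∨ A   [eliminate →]
⇔ ¬(¬B ∨ (¬C → (B → ¬C))) ∨ A   [eliminate →]
⇔ ¬(¬B ∨ ¬¬C ∨ (B → ¬C)) ∨ A   [eliminate →]
⇔ ¬(¬B ∨ ¬¬C ∨ ¬B ∨ ¬C) ∨ A   [eliminate →]
⇔ ¬¬B ∧ ¬¬¬C ∧ ¬¬B ∧ ¬¬C ∨ A   [De Morgan]
⇔ B ∧ ¬¬¬C ∧ ¬¬B ∧ ¬¬C ∨ A   [double negation]
⇔ B ∧ ¬C ∧ ¬¬B ∧ ¬¬C ∨ A   [double negation]
⇔ B ∧ ¬C ∧ B ∧ ¬¬C ∨ A   [double negation]
⇔ B ∧ ¬C ∧ B ∧ C ∨ A   [double negation]
⇔ (B ∨ A) ∧ (¬C ∨ A) ∧ (B ∨ A) ∧ (C ∨ A)   [distribute ∨ over ∧]
⇔ (B ∨ A) ∧ (¬C ∨ A) ∧ (C ∨ A)   [simplify]

(B ∨ A) ∧ (¬C ∨ A) ∧ (C ∨ A)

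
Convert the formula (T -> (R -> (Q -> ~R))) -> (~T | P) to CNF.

(T -> (R -> (Q -> ~R))) -> (~T | P)
= ~(T -> (R -> (Q -> ~R))) | ~T | P   [eliminate ->]
= ~(~T | (R -> (Q -> ~R))) | ~T | P   [eliminate ->]
= ~(~T | ~R | (Q -> ~R)) | ~T | P   [eliminate ->]
= ~(~T | ~R | ~Q | ~R) | ~T | P   [eliminate ->]
= (~~T & ~~R & ~~Q & ~~R) | ~T | P   [De Morgan]
= (T & ~~R & ~~Q & ~~R) | ~T | P   [double negation]
= (T & R & ~~Q & ~~R) | ~T | P   [double negation]
= (T & R & Q & ~~R) | ~T | P   [double negation]
= (T & R & Q & R) | ~T | P   [double negation]
= (T | ~T | P) & (R | ~T | P) & (Q | ~T | P) & (R | ~T | P)   [distribute | over &]
= (R | ~T | P) & (Q | ~T | P)   [simplify]

(R | ~T | P) & (Q | ~T | P)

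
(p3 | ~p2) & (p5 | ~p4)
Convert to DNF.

(p3 | ~p2) & (p5 | ~p4)
≡ (p3 & p5) | (p3 & ~p4) | (~p2 & p5) | (~p2 & ~p4)   — distribute & over |

(p3 & p5) | (p3 & ~p4) | (~p2 & p5) | (~p2 & ~p4)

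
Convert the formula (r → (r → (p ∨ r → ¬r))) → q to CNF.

r ∨ q

(r → (r → (p ∨ r → ¬r))) → q
⇔ ¬(r → (r → (p ∨ r → ¬r))) ∨ q   [eliminate →]
⇔ ¬(¬r ∨ (r → (p ∨ r → ¬r))) ∨ q   [eliminate →]
⇔ ¬(¬r ∨ ¬r ∨ (p ∨ r → ¬r)) ∨ q   [eliminate →]
⇔ ¬(¬r ∨ ¬r ∨ ¬(p ∨ r) ∨ ¬r) ∨ q   [eliminate →]
⇔ ¬¬r ∧ ¬¬r ∧ ¬¬(p ∨ r) ∧ ¬¬r ∨ q   [De Morgan]
⇔ r ∧ ¬¬r ∧ ¬¬(p ∨ r) ∧ ¬¬r ∨ q   [double negation]
⇔ r ∧ r ∧ ¬¬(p ∨ r) ∧ ¬¬r ∨ q   [double negation]
⇔ r ∧ r ∧ (p ∨ r) ∧ ¬¬r ∨ q   [double negation]
⇔ r ∧ r ∧ (p ∨ r) ∧ r ∨ q   [double negation]
⇔ (r ∨ q) ∧ (r ∨ q) ∧ (p ∨ r ∨ q) ∧ (r ∨ q)   [distribute ∨ over ∧]
⇔ r ∨ q   [simplify]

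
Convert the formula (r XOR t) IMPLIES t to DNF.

(NOT r AND NOT t) OR t

(r XOR t) IMPLIES t
≡ NOT (r XOR t) OR t   [eliminate IMPLIES]
≡ NOT ((r AND NOT t) OR (NOT r AND t)) OR t   [expand XOR]
≡ (NOT (r AND NOT t) AND NOT (NOT r AND t)) OR t   [De Morgan]
≡ ((NOT r OR NOT NOT t) AND NOT (NOT r AND t)) OR t   [De Morgan]
≡ ((NOT r OR t) AND NOT (NOT r AND t)) OR t   [double negation]
≡ ((NOT r OR t) AND (NOT NOT r OR NOT t)) OR t   [De Morgan]
≡ ((NOT r OR t) AND (r OR NOT t)) OR t   [double negation]
≡ (NOT r AND r) OR (NOT r AND NOT t) OR (t AND r) OR (t AND NOT t) OR t   [distribute AND over OR]
≡ (NOT r AND NOT t) OR t   [simplify]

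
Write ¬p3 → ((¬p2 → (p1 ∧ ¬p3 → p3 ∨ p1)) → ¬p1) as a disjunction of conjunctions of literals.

¬p3 → ((¬p2 → (p1 ∧ ¬p3 → p3 ∨ p1)) → ¬p1)
≡ ¬¬p3 ∨ ((¬p2 → (p1 ∧ ¬p3 → p3 ∨ p1)) → ¬p1)
≡ ¬¬p3 ∨ ¬(¬p2 → (p1 ∧ ¬p3 → p3 ∨ p1)) ∨ ¬p1
≡ ¬¬p3 ∨ ¬(¬¬p2 ∨ (p1 ∧ ¬p3 → p3 ∨ p1)) ∨ ¬p1
≡ ¬¬p3 ∨ ¬(¬¬p2 ∨ ¬(p1 ∧ ¬p3) ∨ p3 ∨ p1) ∨ ¬p1
≡ p3 ∨ ¬(¬¬p2 ∨ ¬(p1 ∧ ¬p3) ∨ p3 ∨ p1) ∨ ¬p1
≡ p3 ∨ ¬¬¬p2 ∧ ¬¬(p1 ∧ ¬p3) ∧ ¬p3 ∧ ¬p1 ∨ ¬p1
≡ p3 ∨ ¬p2 ∧ ¬¬(p1 ∧ ¬p3) ∧ ¬p3 ∧ ¬p1 ∨ ¬p1
≡ p3 ∨ ¬p2 ∧ p1 ∧ ¬p3 ∧ ¬p3 ∧ ¬p1 ∨ ¬p1
≡ p3 ∨ ¬p1

p3 ∨ ¬p1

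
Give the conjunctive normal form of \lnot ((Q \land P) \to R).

Q \land P \land \lnot R

\lnot ((Q \land P) \to R)
≡ \lnot (\lnot (Q \land P) \lor R)   — eliminate \to
≡ \lnot \lnot (Q \land P) \land \lnot R   — De Morgan
≡ Q \land P \land \lnot R   — double negation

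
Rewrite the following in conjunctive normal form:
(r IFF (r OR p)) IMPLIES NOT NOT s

(r OR p OR s) AND (NOT r OR s)

(r IFF (r OR p)) IMPLIES NOT NOT s
≡ NOT (r IFF (r OR p)) OR NOT NOT s
≡ NOT ((r IMPLIES (r OR p)) AND ((r OR p) IMPLIES r)) OR NOT NOT s
≡ NOT ((NOT r OR r OR p) AND ((r OR p) IMPLIES r)) OR NOT NOT s
≡ NOT ((NOT r OR r OR p) AND (NOT (r OR p) OR r)) OR NOT NOT s
≡ NOT (NOT r OR r OR p) OR NOT (NOT (r OR p) OR r) OR NOT NOT s
≡ (NOT NOT r AND NOT r AND NOT p) OR NOT (NOT (r OR p) OR r) OR NOT NOT s
≡ (r AND NOT r AND NOT p) OR NOT (NOT (r OR p) OR r) OR NOT NOT s
≡ (r AND NOT r AND NOT p) OR (NOT NOT (r OR p) AND NOT r) OR NOT NOT s
≡ (r AND NOT r AND NOT p) OR ((r OR p) AND NOT r) OR NOT NOT s
≡ (r AND NOT r AND NOT p) OR ((r OR p) AND NOT r) OR s
≡ (r OR r OR p OR s) AND (r OR NOT r OR s) AND (NOT r OR r OR p OR s) AND (NOT r OR NOT r OR s) AND (NOT p OR r OR p OR s) AND (NOT p OR NOT r OR s)
≡ (r OR p OR s) AND (NOT r OR s)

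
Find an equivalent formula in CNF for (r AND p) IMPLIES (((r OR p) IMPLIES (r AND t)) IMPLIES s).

(r AND p) IMPLIES (((r OR p) IMPLIES (r AND t)) IMPLIES s)
≡ NOT (r AND p) OR (((r OR p) IMPLIES (r AND t)) IMPLIES s)   (eliminate IMPLIES)
≡ NOT (r AND p) OR NOT ((r OR p) IMPLIES (r AND t)) OR s   (eliminate IMPLIES)
≡ NOT (r AND p) OR NOT (NOT (r OR p) OR (r AND t)) OR s   (eliminate IMPLIES)
≡ NOT r OR NOT p OR NOT (NOT (r OR p) OR (r AND t)) OR s   (De Morgan)
≡ NOT r OR NOT p OR (NOT NOT (r OR p) AND NOT (r AND t)) OR s   (De Morgan)
≡ NOT r OR NOT p OR ((r OR p) AND NOT (r AND t)) OR s   (double negation)
≡ NOT r OR NOT p OR ((r OR p) AND (NOT r OR NOT t)) OR s   (De Morgan)
≡ (NOT r OR NOT p OR r OR p OR s) AND (NOT r OR NOT p OR NOT r OR NOT t OR s)   (distribute OR over AND)
≡ NOT r OR NOT p OR NOT t OR s   (simplify)

NOT r OR NOT p OR NOT t OR s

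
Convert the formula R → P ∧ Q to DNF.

R → P ∧ Q
⇔ ¬R ∨ P ∧ Q   [eliminate →]

¬R ∨ P ∧ Q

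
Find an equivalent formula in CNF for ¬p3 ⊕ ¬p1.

¬p3 ⊕ ¬p1
= (¬p3 ∨ ¬p1) ∧ ¬(¬p3 ∧ ¬p1)   [expand ⊕]
= (¬p3 ∨ ¬p1) ∧ (¬¬p3 ∨ ¬¬p1)   [De Morgan]
= (¬p3 ∨ ¬p1) ∧ (p3 ∨ ¬¬p1)   [double negation]
= (¬p3 ∨ ¬p1) ∧ (p3 ∨ p1)   [double negation]

(¬p3 ∨ ¬p1) ∧ (p3 ∨ p1)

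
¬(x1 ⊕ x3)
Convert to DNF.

¬(x1 ⊕ x3)
⇔ ¬(x1 ∧ ¬x3 ∨ ¬x1 ∧ x3)   [expand ⊕]
⇔ ¬(x1 ∧ ¬x3) ∧ ¬(¬x1 ∧ x3)   [De Morgan]
⇔ (¬x1 ∨ ¬¬x3) ∧ ¬(¬x1 ∧ x3)   [De Morgan]
⇔ (¬x1 ∨ x3) ∧ ¬(¬x1 ∧ x3)   [double negation]
⇔ (¬x1 ∨ x3) ∧ (¬¬x1 ∨ ¬x3)   [De Morgan]
⇔ (¬x1 ∨ x3) ∧ (x1 ∨ ¬x3)   [double negation]
⇔ ¬x1 ∧ x1 ∨ ¬x1 ∧ ¬x3 ∨ x3 ∧ x1 ∨ x3 ∧ ¬x3   [distribute ∧ over ∨]
⇔ ¬x1 ∧ ¬x3 ∨ x3 ∧ x1   [simplify]

¬x1 ∧ ¬x3 ∨ x3 ∧ x1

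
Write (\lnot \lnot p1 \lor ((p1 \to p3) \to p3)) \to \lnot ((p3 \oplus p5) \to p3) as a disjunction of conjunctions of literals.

(\lnot p1 \land \lnot p3) \lor (\lnot p3 \land p5)

(\lnot \lnot p1 \lor ((p1 \to p3) \to p3)) \to \lnot ((p3 \oplus p5) \to p3)
≡ \lnot (\lnot \lnot p1 \lor ((p1 \to p3) \to p3)) \lor \lnot ((p3 \oplus p5) \to p3)   (eliminate \to)
≡ \lnot (\lnot \lnot p1 \lor \lnot (p1 \to p3) \lor p3) \lor \lnot ((p3 \oplus p5) \to p3)   (eliminate \to)
≡ \lnot (\lnot \lnot p1 \lor \lnot (\lnot p1 \lor p3) \lor p3) \lor \lnot ((p3 \oplus p5) \to p3)   (eliminate \to)
≡ \lnot (\lnot \lnot p1 \lor \lnot (\lnot p1 \lor p3) \lor p3) \lor \lnot (\lnot (p3 \oplus p5) \lor p3)   (eliminate \to)
≡ \lnot (\lnot \lnot p1 \lor \lnot (\lnot p1 \lor p3) \lor p3) \lor \lnot (\lnot ((p3 \land \lnot p5) \lor (\lnot p3 \land p5)) \lor p3)   (expand \oplus)
≡ (\lnot \lnot \lnot p1 \land \lnot \lnot (\lnot p1 \lor p3) \land \lnot p3) \lor \lnot (\lnot ((p3 \land \lnot p5) \lor (\lnot p3 \land p5)) \lor p3)   (De Morgan)
≡ (\lnot p1 \land \lnot \lnot (\lnot p1 \lor p3) \land \lnot p3) \lor \lnot (\lnot ((p3 \land \lnot p5) \lor (\lnot p3 \land p5)) \lor p3)   (double negation)
≡ (\lnot p1 \land (\lnot p1 \lor p3) \land \lnot p3) \lor \lnot (\lnot ((p3 \land \lnot p5) \lor (\lnot p3 \land p5)) \lor p3)   (double negation)
≡ (\lnot p1 \land (\lnot p1 \lor p3) \land \lnot p3) \lor (\lnot \lnot ((p3 \land \lnot p5) \lor (\lnot p3 \land p5)) \land \lnot p3)   (De Morgan)
≡ (\lnot p1 \land (\lnot p1 \lor p3) \land \lnot p3) \lor (((p3 \land \lnot p5) \lor (\lnot p3 \land p5)) \land \lnot p3)   (double negation)
≡ (\lnot p1 \land \lnot p1 \land \lnot p3) \lor (\lnot p1 \land p3 \land \lnot p3) \lor (p3 \land \lnot p5 \land \lnot p3) \lor (\lnot p3 \land p5 \land \lnot p3)   (distribute \land over \lor)
≡ (\lnot p1 \land \lnot p3) \lor (\lnot p3 \land p5)   (simplify)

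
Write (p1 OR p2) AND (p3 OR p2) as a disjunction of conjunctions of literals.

(p1 OR p2) AND (p3 OR p2)
≡ (p1 AND p3) OR (p1 AND p2) OR (p2 AND p3) OR (p2 AND p2)   (distribute AND over OR)
≡ (p1 AND p3) OR p2   (simplify)

(p1 AND p3) OR p2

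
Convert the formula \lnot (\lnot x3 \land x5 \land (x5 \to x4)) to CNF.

\lnot (\lnot x3 \land x5 \land (x5 \to x4))
≡ \lnot (\lnot x3 \land x5 \land (\lnot x5 \lor x4))
≡ \lnot \lnot x3 \lor \lnot x5 \lor \lnot (\lnot x5 \lor x4)
≡ x3 \lor \lnot x5 \lor \lnot (\lnot x5 \lor x4)
≡ x3 \lor \lnot x5 \lor (\lnot \lnot x5 \land \lnot x4)
≡ x3 \lor \lnot x5 \lor (x5 \land \lnot x4)
≡ (x3 \lor \lnot x5 \lor x5) \land (x3 \lor \lnot x5 \lor \lnot x4)
≡ x3 \lor \lnot x5 \lor \lnot x4

x3 \lor \lnot x5 \lor \lnot x4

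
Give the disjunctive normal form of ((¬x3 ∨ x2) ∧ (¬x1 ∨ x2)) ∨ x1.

(¬x3 ∧ ¬x1) ∨ x2 ∨ x1

((¬x3 ∨ x2) ∧ (¬x1 ∨ x2)) ∨ x1
≡ (¬x3 ∧ ¬x1) ∨ (¬x3 ∧ x2) ∨ (x2 ∧ ¬x1) ∨ (x2 ∧ x2) ∨ x1   [distribute ∧ over ∨]
≡ (¬x3 ∧ ¬x1) ∨ x2 ∨ x1   [simplify]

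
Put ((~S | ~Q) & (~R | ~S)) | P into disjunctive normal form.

~S | (~Q & ~R) | P

((~S | ~Q) & (~R | ~S)) | P
= (~S & ~R) | (~S & ~S) | (~Q & ~R) | (~Q & ~S) | P   [distribute & over |]
= ~S | (~Q & ~R) | P   [simplify]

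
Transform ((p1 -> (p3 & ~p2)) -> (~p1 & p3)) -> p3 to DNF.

((p1 -> (p3 & ~p2)) -> (~p1 & p3)) -> p3
= ~((p1 -> (p3 & ~p2)) -> (~p1 & p3)) | p3
= ~(~(p1 -> (p3 & ~p2)) | (~p1 & p3)) | p3
= ~(~(~p1 | (p3 & ~p2)) | (~p1 & p3)) | p3
= (~~(~p1 | (p3 & ~p2)) & ~(~p1 & p3)) | p3
= ((~p1 | (p3 & ~p2)) & ~(~p1 & p3)) | p3
= ((~p1 | (p3 & ~p2)) & (~~p1 | ~p3)) | p3
= ((~p1 | (p3 & ~p2)) & (p1 | ~p3)) | p3
= (~p1 & p1) | (~p1 & ~p3) | (p3 & ~p2 & p1) | (p3 & ~p2 & ~p3) | p3
= (~p1 & ~p3) | p3

(~p1 & ~p3) | p3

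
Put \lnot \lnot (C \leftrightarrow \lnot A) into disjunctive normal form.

(\lnot C \land A) \lor (\lnot A \land C)

\lnot \lnot (C \leftrightarrow \lnot A)
⇔ \lnot \lnot ((C \to \lnot A) \land (\lnot A \to C))   (eliminate \leftrightarrow)
⇔ \lnot \lnot ((\lnot C \lor \lnot A) \land (\lnot A \to C))   (eliminate \to)
⇔ \lnot \lnot ((\lnot C \lor \lnot A) \land (\lnot \lnot A \lor C))   (eliminate \to)
⇔ (\lnot C \lor \lnot A) \land (\lnot \lnot A \lor C)   (double negation)
⇔ (\lnot C \lor \lnot A) \land (A \lor C)   (double negation)
⇔ (\lnot C \land A) \lor (\lnot C \land C) \lor (\lnot A \land A) \lor (\lnot A \land C)   (distribute \land over \lor)
⇔ (\lnot C \land A) \lor (\lnot A \land C)   (simplify)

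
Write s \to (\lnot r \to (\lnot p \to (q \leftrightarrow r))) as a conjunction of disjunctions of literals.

s \to (\lnot r \to (\lnot p \to (q \leftrightarrow r)))
≡ \lnot s \lor (\lnot r \to (\lnot p \to (q \leftrightarrow r)))
≡ \lnot s \lor \lnot \lnot r \lor (\lnot p \to (q \leftrightarrow r))
≡ \lnot s \lor \lnot \lnot r \lor \lnot \lnot p \lor (q \leftrightarrow r)
≡ \lnot s \lor \lnot \lnot r \lor \lnot \lnot p \lor ((q \to r) \land (r \to q))
≡ \lnot s \lor \lnot \lnot r \lor \lnot \lnot p \lor ((\lnot q \lor r) \land (r \to q))
≡ \lnot s \lor \lnot \lnot r \lor \lnot \lnot p \lor ((\lnot q \lor r) \land (\lnot r \lor q))
≡ \lnot s \lor r \lor \lnot \lnot p \lor ((\lnot q \lor r) \land (\lnot r \lor q))
≡ \lnot s \lor r \lor p \lor ((\lnot q \lor r) \land (\lnot r \lor q))
≡ (\lnot s \lor r \lor p \lor \lnot q \lor r) \land (\lnot s \lor r \lor p \lor \lnot r \lor q)
≡ \lnot s \lor r \lor p \lor \lnot q

\lnot s \lor r \lor p \lor \lnot q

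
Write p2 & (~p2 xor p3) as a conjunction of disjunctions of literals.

p2 & (~p2 | p3)

p2 & (~p2 xor p3)
≡ p2 & (~p2 | p3) & ~(~p2 & p3)   [expand xor]
≡ p2 & (~p2 | p3) & (~~p2 | ~p3)   [De Morgan]
≡ p2 & (~p2 | p3) & (p2 | ~p3)   [double negation]
≡ p2 & (~p2 | p3)   [simplify]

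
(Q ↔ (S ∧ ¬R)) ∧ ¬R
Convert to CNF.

(Q ↔ (S ∧ ¬R)) ∧ ¬R
≡ (Q → (S ∧ ¬R)) ∧ ((S ∧ ¬R) → Q) ∧ ¬R   [eliminate ↔]
≡ (¬Q ∨ (S ∧ ¬R)) ∧ ((S ∧ ¬R) → Q) ∧ ¬R   [eliminate →]
≡ (¬Q ∨ (S ∧ ¬R)) ∧ (¬(S ∧ ¬R) ∨ Q) ∧ ¬R   [eliminate →]
≡ (¬Q ∨ (S ∧ ¬R)) ∧ (¬S ∨ ¬¬R ∨ Q) ∧ ¬R   [De Morgan]
≡ (¬Q ∨ (S ∧ ¬R)) ∧ (¬S ∨ R ∨ Q) ∧ ¬R   [double negation]
≡ (¬Q ∨ S) ∧ (¬Q ∨ ¬R) ∧ (¬S ∨ R ∨ Q) ∧ ¬R   [distribute ∨ over ∧]
≡ (¬Q ∨ S) ∧ (¬S ∨ R ∨ Q) ∧ ¬R   [simplify]

(¬Q ∨ S) ∧ (¬S ∨ R ∨ Q) ∧ ¬R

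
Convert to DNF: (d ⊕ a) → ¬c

(¬d ∧ ¬a) ∨ (a ∧ d) ∨ ¬c

(d ⊕ a) → ¬c
⇔ ¬(d ⊕ a) ∨ ¬c   — eliminate →
⇔ ¬((d ∧ ¬a) ∨ (¬d ∧ a)) ∨ ¬c   — expand ⊕
⇔ (¬(d ∧ ¬a) ∧ ¬(¬d ∧ a)) ∨ ¬c   — De Morgan
⇔ ((¬d ∨ ¬¬a) ∧ ¬(¬d ∧ a)) ∨ ¬c   — De Morgan
⇔ ((¬d ∨ a) ∧ ¬(¬d ∧ a)) ∨ ¬c   — double negation
⇔ ((¬d ∨ a) ∧ (¬¬d ∨ ¬a)) ∨ ¬c   — De Morgan
⇔ ((¬d ∨ a) ∧ (d ∨ ¬a)) ∨ ¬c   — double negation
⇔ (¬d ∧ d) ∨ (¬d ∧ ¬a) ∨ (a ∧ d) ∨ (a ∧ ¬a) ∨ ¬c   — distribute ∧ over ∨
⇔ (¬d ∧ ¬a) ∨ (a ∧ d) ∨ ¬c   — simplify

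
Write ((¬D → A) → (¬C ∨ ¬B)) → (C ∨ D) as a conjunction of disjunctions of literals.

((¬D → A) → (¬C ∨ ¬B)) → (C ∨ D)
⇔ ¬((¬D → A) → (¬C ∨ ¬B)) ∨ C ∨ D   — eliminate →
⇔ ¬(¬(¬D → A) ∨ ¬C ∨ ¬B) ∨ C ∨ D   — eliminate →
⇔ ¬(¬(¬¬D ∨ A) ∨ ¬C ∨ ¬B) ∨ C ∨ D   — eliminate →
⇔ (¬¬(¬¬D ∨ A) ∧ ¬¬C ∧ ¬¬B) ∨ C ∨ D   — De Morgan
⇔ ((¬¬D ∨ A) ∧ ¬¬C ∧ ¬¬B) ∨ C ∨ D   — double negation
⇔ ((D ∨ A) ∧ ¬¬C ∧ ¬¬B) ∨ C ∨ D   — double negation
⇔ ((D ∨ A) ∧ C ∧ ¬¬B) ∨ C ∨ D   — double negation
⇔ ((D ∨ A) ∧ C ∧ B) ∨ C ∨ D   — double negation
⇔ (D ∨ A ∨ C ∨ D) ∧ (C ∨ C ∨ D) ∧ (B ∨ C ∨ D)   — distribute ∨ over ∧
⇔ C ∨ D   — simplify

C ∨ D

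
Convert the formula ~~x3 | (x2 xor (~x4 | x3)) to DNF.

~~x3 | (x2 xor (~x4 | x3))
≡ ~~x3 | (x2 & ~(~x4 | x3)) | (~x2 & (~x4 | x3))   [expand xor]
≡ x3 | (x2 & ~(~x4 | x3)) | (~x2 & (~x4 | x3))   [double negation]
≡ x3 | (x2 & ~~x4 & ~x3) | (~x2 & (~x4 | x3))   [De Morgan]
≡ x3 | (x2 & x4 & ~x3) | (~x2 & (~x4 | x3))   [double negation]
≡ x3 | (x2 & x4 & ~x3) | (~x2 & ~x4) | (~x2 & x3)   [distribute & over |]
≡ x3 | (x2 & x4 & ~x3) | (~x2 & ~x4)   [simplify]

x3 | (x2 & x4 & ~x3) | (~x2 & ~x4)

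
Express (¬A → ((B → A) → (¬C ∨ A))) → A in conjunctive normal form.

(¬A → ((B → A) → (¬C ∨ A))) → A
⇔ ¬(¬A → ((B → A) → (¬C ∨ A))) ∨ A   [eliminate →]
⇔ ¬(¬¬A ∨ ((B → A) → (¬C ∨ A))) ∨ A   [eliminate →]
⇔ ¬(¬¬A ∨ ¬(B → A) ∨ ¬C ∨ A) ∨ A   [eliminate →]
⇔ ¬(¬¬A ∨ ¬(¬B ∨ A) ∨ ¬C ∨ A) ∨ A   [eliminate →]
⇔ (¬¬¬A ∧ ¬¬(¬B ∨ A) ∧ ¬¬C ∧ ¬A) ∨ A   [De Morgan]
⇔ (¬A ∧ ¬¬(¬B ∨ A) ∧ ¬¬C ∧ ¬A) ∨ A   [double negation]
⇔ (¬A ∧ (¬B ∨ A) ∧ ¬¬C ∧ ¬A) ∨ A   [double negation]
⇔ (¬A ∧ (¬B ∨ A) ∧ C ∧ ¬A) ∨ A   [double negation]
⇔ (¬A ∨ A) ∧ (¬B ∨ A ∨ A) ∧ (C ∨ A) ∧ (¬A ∨ A)   [distribute ∨ over ∧]
⇔ (¬B ∨ A) ∧ (C ∨ A)   [simplify]

(¬B ∨ A) ∧ (C ∨ A)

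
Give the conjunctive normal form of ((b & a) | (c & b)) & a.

((b & a) | (c & b)) & a
≡ (b | c) & (b | b) & (a | c) & (a | b) & a   (distribute | over &)
≡ b & a   (simplify)

b & a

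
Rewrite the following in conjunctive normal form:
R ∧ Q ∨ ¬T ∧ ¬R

R ∧ Q ∨ ¬T ∧ ¬R
≡ (R ∨ ¬T) ∧ (R ∨ ¬R) ∧ (Q ∨ ¬T) ∧ (Q ∨ ¬R)   [distribute ∨ over ∧]
≡ (R ∨ ¬T) ∧ (Q ∨ ¬T) ∧ (Q ∨ ¬R)   [simplify]

(R ∨ ¬T) ∧ (Q ∨ ¬T) ∧ (Q ∨ ¬R)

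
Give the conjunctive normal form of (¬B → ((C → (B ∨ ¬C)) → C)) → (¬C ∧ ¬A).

(¬B → ((C → (B ∨ ¬C)) → C)) → (¬C ∧ ¬A)
≡ ¬(¬B → ((C → (B ∨ ¬C)) → C)) ∨ (¬C ∧ ¬A)   [eliminate →]
≡ ¬(¬¬B ∨ ((C → (B ∨ ¬C)) → C)) ∨ (¬C ∧ ¬A)   [eliminate →]
≡ ¬(¬¬B ∨ ¬(C → (B ∨ ¬C)) ∨ C) ∨ (¬C ∧ ¬A)   [eliminate →]
≡ ¬(¬¬B ∨ ¬(¬C ∨ B ∨ ¬C) ∨ C) ∨ (¬C ∧ ¬A)   [eliminate →]
≡ (¬¬¬B ∧ ¬¬(¬C ∨ B ∨ ¬C) ∧ ¬C) ∨ (¬C ∧ ¬A)   [De Morgan]
≡ (¬B ∧ ¬¬(¬C ∨ B ∨ ¬C) ∧ ¬C) ∨ (¬C ∧ ¬A)   [double negation]
≡ (¬B ∧ (¬C ∨ B ∨ ¬C) ∧ ¬C) ∨ (¬C ∧ ¬A)   [double negation]
≡ (¬B ∨ ¬C) ∧ (¬B ∨ ¬A) ∧ (¬C ∨ B ∨ ¬C ∨ ¬C) ∧ (¬C ∨ B ∨ ¬C ∨ ¬A) ∧ (¬C ∨ ¬C) ∧ (¬C ∨ ¬A)   [distribute ∨ over ∧]
≡ (¬B ∨ ¬A) ∧ ¬C   [simplify]

(¬B ∨ ¬A) ∧ ¬C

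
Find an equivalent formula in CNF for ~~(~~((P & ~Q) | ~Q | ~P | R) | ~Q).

~Q | ~P | R

~~(~~((P & ~Q) | ~Q | ~P | R) | ~Q)
= ~~((P & ~Q) | ~Q | ~P | R) | ~Q   — double negation
= (P & ~Q) | ~Q | ~P | R | ~Q   — double negation
= (P | ~Q | ~P | R | ~Q) & (~Q | ~Q | ~P | R | ~Q)   — distribute | over &
= ~Q | ~P | R   — simplify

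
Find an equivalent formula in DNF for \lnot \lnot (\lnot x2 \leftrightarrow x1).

\lnot \lnot (\lnot x2 \leftrightarrow x1)
≡ \lnot \lnot ((\lnot x2 \to x1) \land (x1 \to \lnot x2))
≡ \lnot \lnot ((\lnot \lnot x2 \lor x1) \land (x1 \to \lnot x2))
≡ \lnot \lnot ((\lnot \lnot x2 \lor x1) \land (\lnot x1 \lor \lnot x2))
≡ (\lnot \lnot x2 \lor x1) \land (\lnot x1 \lor \lnot x2)
≡ (x2 \lor x1) \land (\lnot x1 \lor \lnot x2)
≡ (x2 \land \lnot x1) \lor (x2 \land \lnot x2) \lor (x1 \land \lnot x1) \lor (x1 \land \lnot x2)
≡ (x2 \land \lnot x1) \lor (x1 \land \lnot x2)

(x2 \land \lnot x1) \lor (x1 \land \lnot x2)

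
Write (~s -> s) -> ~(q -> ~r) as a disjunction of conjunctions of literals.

(~s -> s) -> ~(q -> ~r)
≡ ~(~s -> s) | ~(q -> ~r)   — eliminate ->
≡ ~(~~s | s) | ~(q -> ~r)   — eliminate ->
≡ ~(~~s | s) | ~(~q | ~r)   — eliminate ->
≡ (~~~s & ~s) | ~(~q | ~r)   — De Morgan
≡ (~s & ~s) | ~(~q | ~r)   — double negation
≡ (~s & ~s) | (~~q & ~~r)   — De Morgan
≡ (~s & ~s) | (q & ~~r)   — double negation
≡ (~s & ~s) | (q & r)   — double negation
≡ ~s | (q & r)   — simplify

~s | (q & r)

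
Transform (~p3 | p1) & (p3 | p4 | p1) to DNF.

(~p3 | p1) & (p3 | p4 | p1)
= (~p3 & p3) | (~p3 & p4) | (~p3 & p1) | (p1 & p3) | (p1 & p4) | (p1 & p1)   [distribute & over |]
= (~p3 & p4) | p1   [simplify]

(~p3 & p4) | p1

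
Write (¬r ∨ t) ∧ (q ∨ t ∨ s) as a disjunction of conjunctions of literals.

(¬r ∧ q) ∨ (¬r ∧ s) ∨ t

(¬r ∨ t) ∧ (q ∨ t ∨ s)
≡ (¬r ∧ q) ∨ (¬r ∧ t) ∨ (¬r ∧ s) ∨ (t ∧ q) ∨ (t ∧ t) ∨ (t ∧ s)   [distribute ∧ over ∨]
≡ (¬r ∧ q) ∨ (¬r ∧ s) ∨ t   [simplify]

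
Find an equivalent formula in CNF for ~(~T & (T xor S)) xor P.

~(~T & (T xor S)) xor P
≡ (~(~T & (T xor S)) | P) & ~(~(~T & (T xor S)) & P)   — expand xor
≡ (~(~T & (T | S) & ~(T & S)) | P) & ~(~(~T & (T xor S)) & P)   — expand xor
≡ (~(~T & (T | S) & ~(T & S)) | P) & ~(~(~T & (T | S) & ~(T & S)) & P)   — expand xor
≡ (~~T | ~(T | S) | ~~(T & S) | P) & ~(~(~T & (T | S) & ~(T & S)) & P)   — De Morgan
≡ (T | ~(T | S) | ~~(T & S) | P) & ~(~(~T & (T | S) & ~(T & S)) & P)   — double negation
≡ (T | (~T & ~S) | ~~(T & S) | P) & ~(~(~T & (T | S) & ~(T & S)) & P)   — De Morgan
≡ (T | (~T & ~S) | (T & S) | P) & ~(~(~T & (T | S) & ~(T & S)) & P)   — double negation
≡ (T | (~T & ~S) | (T & S) | P) & (~~(~T & (T | S) & ~(T & S)) | ~P)   — De Morgan
≡ (T | (~T & ~S) | (T & S) | P) & ((~T & (T | S) & ~(T & S)) | ~P)   — double negation
≡ (T | (~T & ~S) | (T & S) | P) & ((~T & (T | S) & (~T | ~S)) | ~P)   — De Morgan
≡ (T | ~T | T | P) & (T | ~T | S | P) & (T | ~S | T | P) & (T | ~S | S | P) & (~T | ~P) & (T | S | ~P) & (~T | ~S | ~P)   — distribute | over &
≡ (T | ~S | P) & (~T | ~P) & (T | S | ~P)   — simplify

(T | ~S | P) & (~T | ~P) & (T | S | ~P)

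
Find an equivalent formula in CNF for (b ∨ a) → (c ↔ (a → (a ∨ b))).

(¬b ∨ c) ∧ (¬a ∨ c)

(b ∨ a) → (c ↔ (a → (a ∨ b)))
= ¬(b ∨ a) ∨ (c ↔ (a → (a ∨ b)))   [eliminate →]
= ¬(b ∨ a) ∨ ((c → (a → (a ∨ b))) ∧ ((a → (a ∨ b)) → c))   [eliminate ↔]
= ¬(b ∨ a) ∨ ((¬c ∨ (a → (a ∨ b))) ∧ ((a → (a ∨ b)) → c))   [eliminate →]
= ¬(b ∨ a) ∨ ((¬c ∨ ¬a ∨ a ∨ b) ∧ ((a → (a ∨ b)) → c))   [eliminate →]
= ¬(b ∨ a) ∨ ((¬c ∨ ¬a ∨ a ∨ b) ∧ (¬(a → (a ∨ b)) ∨ c))   [eliminate →]
= ¬(b ∨ a) ∨ ((¬c ∨ ¬a ∨ a ∨ b) ∧ (¬(¬a ∨ a ∨ b) ∨ c))   [eliminate →]
= (¬b ∧ ¬a) ∨ ((¬c ∨ ¬a ∨ a ∨ b) ∧ (¬(¬a ∨ a ∨ b) ∨ c))   [De Morgan]
= (¬b ∧ ¬a) ∨ ((¬c ∨ ¬a ∨ a ∨ b) ∧ ((¬¬a ∧ ¬a ∧ ¬b) ∨ c))   [De Morgan]
= (¬b ∧ ¬a) ∨ ((¬c ∨ ¬a ∨ a ∨ b) ∧ ((a ∧ ¬a ∧ ¬b) ∨ c))   [double negation]
= (¬b ∨ ¬c ∨ ¬a ∨ a ∨ b) ∧ (¬b ∨ a ∨ c) ∧ (¬b ∨ ¬a ∨ c) ∧ (¬b ∨ ¬b ∨ c) ∧ (¬a ∨ ¬c ∨ ¬a ∨ a ∨ b) ∧ (¬a ∨ a ∨ c) ∧ (¬a ∨ ¬a ∨ c) ∧ (¬a ∨ ¬b ∨ c)   [distribute ∨ over ∧]
= (¬b ∨ c) ∧ (¬a ∨ c)   [simplify]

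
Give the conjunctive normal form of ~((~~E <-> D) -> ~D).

(~D | E) & D

~((~~E <-> D) -> ~D)
≡ ~(~(~~E <-> D) | ~D)   [eliminate ->]
≡ ~(~((~~E -> D) & (D -> ~~E)) | ~D)   [eliminate <->]
≡ ~(~((~~~E | D) & (D -> ~~E)) | ~D)   [eliminate ->]
≡ ~(~((~~~E | D) & (~D | ~~E)) | ~D)   [eliminate ->]
≡ ~~((~~~E | D) & (~D | ~~E)) & ~~D   [De Morgan]
≡ (~~~E | D) & (~D | ~~E) & ~~D   [double negation]
≡ (~E | D) & (~D | ~~E) & ~~D   [double negation]
≡ (~E | D) & (~D | E) & ~~D   [double negation]
≡ (~E | D) & (~D | E) & D   [double negation]
≡ (~D | E) & D   [simplify]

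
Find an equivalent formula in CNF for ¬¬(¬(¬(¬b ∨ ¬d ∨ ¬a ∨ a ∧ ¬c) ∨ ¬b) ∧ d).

(¬b ∨ ¬d ∨ ¬a ∨ ¬c) ∧ b ∧ d

¬¬(¬(¬(¬b ∨ ¬d ∨ ¬a ∨ a ∧ ¬c) ∨ ¬b) ∧ d)
⇔ ¬(¬(¬b ∨ ¬d ∨ ¬a ∨ a ∧ ¬c) ∨ ¬b) ∧ d   [double negation]
⇔ ¬¬(¬b ∨ ¬d ∨ ¬a ∨ a ∧ ¬c) ∧ ¬¬b ∧ d   [De Morgan]
⇔ (¬b ∨ ¬d ∨ ¬a ∨ a ∧ ¬c) ∧ ¬¬b ∧ d   [double negation]
⇔ (¬b ∨ ¬d ∨ ¬a ∨ a ∧ ¬c) ∧ b ∧ d   [double negation]
⇔ (¬b ∨ ¬d ∨ ¬a ∨ a) ∧ (¬b ∨ ¬d ∨ ¬a ∨ ¬c) ∧ b ∧ d   [distribute ∨ over ∧]
⇔ (¬b ∨ ¬d ∨ ¬a ∨ ¬c) ∧ b ∧ d   [simplify]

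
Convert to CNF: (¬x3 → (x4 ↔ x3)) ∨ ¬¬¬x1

x3 ∨ ¬x4 ∨ ¬x1

(¬x3 → (x4 ↔ x3)) ∨ ¬¬¬x1
≡ ¬¬x3 ∨ (x4 ↔ x3) ∨ ¬¬¬x1   [eliminate →]
≡ ¬¬x3 ∨ ((x4 → x3) ∧ (x3 → x4)) ∨ ¬¬¬x1   [eliminate ↔]
≡ ¬¬x3 ∨ ((¬x4 ∨ x3) ∧ (x3 → x4)) ∨ ¬¬¬x1   [eliminate →]
≡ ¬¬x3 ∨ ((¬x4 ∨ x3) ∧ (¬x3 ∨ x4)) ∨ ¬¬¬x1   [eliminate →]
≡ x3 ∨ ((¬x4 ∨ x3) ∧ (¬x3 ∨ x4)) ∨ ¬¬¬x1   [double negation]
≡ x3 ∨ ((¬x4 ∨ x3) ∧ (¬x3 ∨ x4)) ∨ ¬x1   [double negation]
≡ (x3 ∨ ¬x4 ∨ x3 ∨ ¬x1) ∧ (x3 ∨ ¬x3 ∨ x4 ∨ ¬x1)   [distribute ∨ over ∧]
≡ x3 ∨ ¬x4 ∨ ¬x1   [simplify]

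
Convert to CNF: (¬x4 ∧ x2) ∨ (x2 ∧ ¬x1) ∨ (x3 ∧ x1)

(¬x4 ∧ x2) ∨ (x2 ∧ ¬x1) ∨ (x3 ∧ x1)
≡ (¬x4 ∨ x2 ∨ x3) ∧ (¬x4 ∨ x2 ∨ x1) ∧ (¬x4 ∨ ¬x1 ∨ x3) ∧ (¬x4 ∨ ¬x1 ∨ x1) ∧ (x2 ∨ x2 ∨ x3) ∧ (x2 ∨ x2 ∨ x1) ∧ (x2 ∨ ¬x1 ∨ x3) ∧ (x2 ∨ ¬x1 ∨ x1)
≡ (¬x4 ∨ ¬x1 ∨ x3) ∧ (x2 ∨ x3) ∧ (x2 ∨ x1)

(¬x4 ∨ ¬x1 ∨ x3) ∧ (x2 ∨ x3) ∧ (x2 ∨ x1)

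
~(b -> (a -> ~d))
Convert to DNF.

~(b -> (a -> ~d))
≡ ~(~b | (a -> ~d))   [eliminate ->]
≡ ~(~b | ~a | ~d)   [eliminate ->]
≡ ~~b & ~~a & ~~d   [De Morgan]
≡ b & ~~a & ~~d   [double negation]
≡ b & a & ~~d   [double negation]
≡ b & a & d   [double negation]

b & a & d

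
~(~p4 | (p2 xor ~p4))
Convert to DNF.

~(~p4 | (p2 xor ~p4))
⇔ ~(~p4 | (p2 & ~~p4) | (~p2 & ~p4))
⇔ ~~p4 & ~(p2 & ~~p4) & ~(~p2 & ~p4)
⇔ p4 & ~(p2 & ~~p4) & ~(~p2 & ~p4)
⇔ p4 & (~p2 | ~~~p4) & ~(~p2 & ~p4)
⇔ p4 & (~p2 | ~p4) & ~(~p2 & ~p4)
⇔ p4 & (~p2 | ~p4) & (~~p2 | ~~p4)
⇔ p4 & (~p2 | ~p4) & (p2 | ~~p4)
⇔ p4 & (~p2 | ~p4) & (p2 | p4)
⇔ (p4 & ~p2 & p2) | (p4 & ~p2 & p4) | (p4 & ~p4 & p2) | (p4 & ~p4 & p4)
⇔ p4 & ~p2

p4 & ~p2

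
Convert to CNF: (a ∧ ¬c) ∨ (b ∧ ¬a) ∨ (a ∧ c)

a ∨ b

(a ∧ ¬c) ∨ (b ∧ ¬a) ∨ (a ∧ c)
≡ (a ∨ b ∨ a) ∧ (a ∨ b ∨ c) ∧ (a ∨ ¬a ∨ a) ∧ (a ∨ ¬a ∨ c) ∧ (¬c ∨ b ∨ a) ∧ (¬c ∨ b ∨ c) ∧ (¬c ∨ ¬a ∨ a) ∧ (¬c ∨ ¬a ∨ c)   (distribute ∨ over ∧)
≡ a ∨ b   (simplify)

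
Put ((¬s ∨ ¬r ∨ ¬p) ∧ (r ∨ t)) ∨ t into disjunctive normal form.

(¬s ∧ r) ∨ (¬p ∧ r) ∨ t

((¬s ∨ ¬r ∨ ¬p) ∧ (r ∨ t)) ∨ t
= (¬s ∧ r) ∨ (¬s ∧ t) ∨ (¬r ∧ r) ∨ (¬r ∧ t) ∨ (¬p ∧ r) ∨ (¬p ∧ t) ∨ t   [distribute ∧ over ∨]
= (¬s ∧ r) ∨ (¬p ∧ r) ∨ t   [simplify]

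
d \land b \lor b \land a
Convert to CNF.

(d \lor a) \land b

d \land b \lor b \land a
= (d \lor b) \land (d \lor a) \land (b \lor b) \land (b \lor a)   [distribute \lor over \land]
= (d \lor a) \land b   [simplify]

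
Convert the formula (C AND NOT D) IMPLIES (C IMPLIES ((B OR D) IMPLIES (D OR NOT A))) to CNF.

(C AND NOT D) IMPLIES (C IMPLIES ((B OR D) IMPLIES (D OR NOT A)))
≡ NOT (C AND NOT D) OR (C IMPLIES ((B OR D) IMPLIES (D OR NOT A)))   [eliminate IMPLIES]
≡ NOT (C AND NOT D) OR NOT C OR ((B OR D) IMPLIES (D OR NOT A))   [eliminate IMPLIES]
≡ NOT (C AND NOT D) OR NOT C OR NOT (B OR D) OR D OR NOT A   [eliminate IMPLIES]
≡ NOT C OR NOT NOT D OR NOT C OR NOT (B OR D) OR D OR NOT A   [De Morgan]
≡ NOT C OR D OR NOT C OR NOT (B OR D) OR D OR NOT A   [double negation]
≡ NOT C OR D OR NOT C OR (NOT B AND NOT D) OR D OR NOT A   [De Morgan]
≡ (NOT C OR D OR NOT C OR NOT B OR D OR NOT A) AND (NOT C OR D OR NOT C OR NOT D OR D OR NOT A)   [distribute OR over AND]
≡ NOT C OR D OR NOT B OR NOT A   [simplify]

NOT C OR D OR NOT B OR NOT A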